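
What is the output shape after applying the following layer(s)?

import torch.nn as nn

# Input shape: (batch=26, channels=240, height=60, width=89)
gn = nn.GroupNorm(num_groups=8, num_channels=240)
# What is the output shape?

Input shape: (26, 240, 60, 89)
Output shape: (26, 240, 60, 89)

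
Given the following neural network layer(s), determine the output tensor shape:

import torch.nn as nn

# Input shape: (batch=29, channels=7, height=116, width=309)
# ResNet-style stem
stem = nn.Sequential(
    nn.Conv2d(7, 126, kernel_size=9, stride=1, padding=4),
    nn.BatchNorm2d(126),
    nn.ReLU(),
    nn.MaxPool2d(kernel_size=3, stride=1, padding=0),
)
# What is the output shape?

Input shape: (29, 7, 116, 309)
  -> after Conv2d 9x9 stride=1: (29, 126, 116, 309)
Output shape: (29, 126, 114, 307)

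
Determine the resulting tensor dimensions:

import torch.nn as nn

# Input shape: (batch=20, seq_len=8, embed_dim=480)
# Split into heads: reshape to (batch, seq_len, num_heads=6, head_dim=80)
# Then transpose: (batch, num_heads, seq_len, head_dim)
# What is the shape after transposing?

Input shape: (20, 8, 480)
  -> after reshape: (20, 8, 6, 80)
Output shape: (20, 6, 8, 80)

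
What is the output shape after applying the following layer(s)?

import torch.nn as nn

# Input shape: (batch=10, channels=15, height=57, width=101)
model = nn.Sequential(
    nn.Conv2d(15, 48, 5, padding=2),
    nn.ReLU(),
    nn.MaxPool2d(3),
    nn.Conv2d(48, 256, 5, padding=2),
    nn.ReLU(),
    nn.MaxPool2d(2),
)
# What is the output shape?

Input shape: (10, 15, 57, 101)
  -> after first Conv2d: (10, 48, 57, 101)
  -> after first MaxPool2d: (10, 48, 19, 33)
  -> after second Conv2d: (10, 256, 19, 33)
Output shape: (10, 256, 9, 16)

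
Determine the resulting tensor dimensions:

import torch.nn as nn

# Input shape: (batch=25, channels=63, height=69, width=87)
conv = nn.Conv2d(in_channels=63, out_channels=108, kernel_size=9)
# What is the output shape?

Input shape: (25, 63, 69, 87)
Output shape: (25, 108, 61, 79)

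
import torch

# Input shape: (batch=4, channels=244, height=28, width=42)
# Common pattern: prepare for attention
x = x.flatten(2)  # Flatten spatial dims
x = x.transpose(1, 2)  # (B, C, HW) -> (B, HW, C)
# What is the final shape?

Input shape: (4, 244, 28, 42)
  -> after flatten(2): (4, 244, 1176)
Output shape: (4, 1176, 244)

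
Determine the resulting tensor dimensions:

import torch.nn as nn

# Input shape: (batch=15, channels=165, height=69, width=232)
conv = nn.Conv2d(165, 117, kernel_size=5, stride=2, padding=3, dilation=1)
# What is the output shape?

Input shape: (15, 165, 69, 232)
Output shape: (15, 117, 36, 117)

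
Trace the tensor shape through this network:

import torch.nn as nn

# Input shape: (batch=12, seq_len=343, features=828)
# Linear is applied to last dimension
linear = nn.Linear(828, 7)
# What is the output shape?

Input shape: (12, 343, 828)
Output shape: (12, 343, 7)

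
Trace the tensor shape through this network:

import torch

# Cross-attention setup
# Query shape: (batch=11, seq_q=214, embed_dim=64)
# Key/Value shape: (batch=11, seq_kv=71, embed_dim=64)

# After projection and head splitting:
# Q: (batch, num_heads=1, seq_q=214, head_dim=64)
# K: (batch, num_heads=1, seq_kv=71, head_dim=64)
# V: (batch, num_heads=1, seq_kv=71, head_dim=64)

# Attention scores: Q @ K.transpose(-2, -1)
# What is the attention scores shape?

Input shape: (11, 214, 64)
Output shape: (11, 1, 214, 71)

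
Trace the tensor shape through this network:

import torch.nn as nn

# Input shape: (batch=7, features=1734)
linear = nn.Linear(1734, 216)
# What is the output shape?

Input shape: (7, 1734)
Output shape: (7, 216)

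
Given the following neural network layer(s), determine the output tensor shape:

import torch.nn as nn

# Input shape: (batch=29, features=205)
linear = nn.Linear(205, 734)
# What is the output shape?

Input shape: (29, 205)
Output shape: (29, 734)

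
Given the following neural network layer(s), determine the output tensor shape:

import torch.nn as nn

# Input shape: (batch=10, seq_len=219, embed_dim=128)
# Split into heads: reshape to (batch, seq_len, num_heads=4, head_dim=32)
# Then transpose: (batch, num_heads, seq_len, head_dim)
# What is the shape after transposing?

Input shape: (10, 219, 128)
  -> after reshape: (10, 219, 4, 32)
Output shape: (10, 4, 219, 32)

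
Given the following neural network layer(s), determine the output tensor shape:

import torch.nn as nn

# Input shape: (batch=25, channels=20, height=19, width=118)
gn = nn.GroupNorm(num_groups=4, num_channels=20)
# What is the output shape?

Input shape: (25, 20, 19, 118)
Output shape: (25, 20, 19, 118)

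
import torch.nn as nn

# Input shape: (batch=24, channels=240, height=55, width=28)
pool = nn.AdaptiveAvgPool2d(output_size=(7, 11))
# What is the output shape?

Input shape: (24, 240, 55, 28)
Output shape: (24, 240, 7, 11)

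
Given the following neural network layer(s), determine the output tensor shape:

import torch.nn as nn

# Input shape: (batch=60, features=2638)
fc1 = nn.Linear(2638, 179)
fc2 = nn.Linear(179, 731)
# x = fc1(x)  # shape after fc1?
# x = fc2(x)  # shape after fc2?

Input shape: (60, 2638)
  -> after fc1: (60, 179)
Output shape: (60, 731)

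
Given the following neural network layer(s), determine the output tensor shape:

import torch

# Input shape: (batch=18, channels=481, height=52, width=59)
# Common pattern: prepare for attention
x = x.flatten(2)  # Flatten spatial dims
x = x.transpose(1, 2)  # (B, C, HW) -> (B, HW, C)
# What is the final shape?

Input shape: (18, 481, 52, 59)
  -> after flatten(2): (18, 481, 3068)
Output shape: (18, 3068, 481)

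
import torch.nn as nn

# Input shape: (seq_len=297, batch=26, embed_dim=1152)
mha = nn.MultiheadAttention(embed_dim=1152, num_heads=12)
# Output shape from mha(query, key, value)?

Input shape: (297, 26, 1152)
Output shape: (297, 26, 1152)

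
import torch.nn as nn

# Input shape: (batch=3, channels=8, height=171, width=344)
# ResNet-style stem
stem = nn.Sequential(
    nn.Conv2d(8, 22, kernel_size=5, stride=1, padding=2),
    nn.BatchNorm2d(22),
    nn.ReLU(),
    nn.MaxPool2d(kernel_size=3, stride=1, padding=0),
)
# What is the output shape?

Input shape: (3, 8, 171, 344)
  -> after Conv2d 5x5 stride=1: (3, 22, 171, 344)
Output shape: (3, 22, 169, 342)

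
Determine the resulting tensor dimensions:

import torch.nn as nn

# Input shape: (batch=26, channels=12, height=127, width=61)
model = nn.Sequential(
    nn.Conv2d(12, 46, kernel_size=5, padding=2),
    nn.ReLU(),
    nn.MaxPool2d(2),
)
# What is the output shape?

Input shape: (26, 12, 127, 61)
  -> after Conv2d: (26, 46, 127, 61)
  -> after ReLU: (26, 46, 127, 61)
Output shape: (26, 46, 63, 30)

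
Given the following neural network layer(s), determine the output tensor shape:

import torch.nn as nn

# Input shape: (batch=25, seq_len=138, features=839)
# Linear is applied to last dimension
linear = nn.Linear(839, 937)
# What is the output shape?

Input shape: (25, 138, 839)
Output shape: (25, 138, 937)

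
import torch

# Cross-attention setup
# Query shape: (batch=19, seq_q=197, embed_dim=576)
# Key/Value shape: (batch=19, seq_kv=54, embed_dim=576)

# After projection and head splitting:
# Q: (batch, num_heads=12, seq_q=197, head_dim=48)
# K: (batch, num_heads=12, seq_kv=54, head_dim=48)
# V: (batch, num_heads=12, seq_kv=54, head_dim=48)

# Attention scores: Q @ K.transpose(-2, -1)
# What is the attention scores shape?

Input shape: (19, 197, 576)
Output shape: (19, 12, 197, 54)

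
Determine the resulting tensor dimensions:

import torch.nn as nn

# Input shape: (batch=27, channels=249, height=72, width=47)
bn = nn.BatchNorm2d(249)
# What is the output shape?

Input shape: (27, 249, 72, 47)
Output shape: (27, 249, 72, 47)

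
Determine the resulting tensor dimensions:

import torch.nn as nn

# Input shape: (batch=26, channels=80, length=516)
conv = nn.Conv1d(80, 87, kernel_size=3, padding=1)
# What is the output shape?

Input shape: (26, 80, 516)
Output shape: (26, 87, 516)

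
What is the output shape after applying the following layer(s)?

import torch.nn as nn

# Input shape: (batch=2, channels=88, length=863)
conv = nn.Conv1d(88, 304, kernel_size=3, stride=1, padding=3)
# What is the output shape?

Input shape: (2, 88, 863)
Output shape: (2, 304, 867)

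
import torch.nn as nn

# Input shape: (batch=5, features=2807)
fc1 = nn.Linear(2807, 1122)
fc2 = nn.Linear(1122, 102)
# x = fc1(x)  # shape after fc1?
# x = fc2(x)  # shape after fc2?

Input shape: (5, 2807)
  -> after fc1: (5, 1122)
Output shape: (5, 102)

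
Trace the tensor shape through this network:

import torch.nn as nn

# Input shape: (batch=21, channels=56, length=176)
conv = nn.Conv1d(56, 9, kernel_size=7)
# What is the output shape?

Input shape: (21, 56, 176)
Output shape: (21, 9, 170)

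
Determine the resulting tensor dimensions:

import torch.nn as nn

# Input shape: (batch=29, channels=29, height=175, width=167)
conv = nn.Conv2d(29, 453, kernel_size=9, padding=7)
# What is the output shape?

Input shape: (29, 29, 175, 167)
Output shape: (29, 453, 181, 173)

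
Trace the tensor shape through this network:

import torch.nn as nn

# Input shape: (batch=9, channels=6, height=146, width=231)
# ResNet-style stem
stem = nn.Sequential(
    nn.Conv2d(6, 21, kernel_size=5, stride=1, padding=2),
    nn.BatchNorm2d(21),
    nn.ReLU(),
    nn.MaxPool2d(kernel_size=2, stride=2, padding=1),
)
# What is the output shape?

Input shape: (9, 6, 146, 231)
  -> after Conv2d 5x5 stride=1: (9, 21, 146, 231)
Output shape: (9, 21, 74, 116)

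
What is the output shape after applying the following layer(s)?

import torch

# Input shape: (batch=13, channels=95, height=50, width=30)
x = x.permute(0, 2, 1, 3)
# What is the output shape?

Input shape: (13, 95, 50, 30)
Output shape: (13, 50, 95, 30)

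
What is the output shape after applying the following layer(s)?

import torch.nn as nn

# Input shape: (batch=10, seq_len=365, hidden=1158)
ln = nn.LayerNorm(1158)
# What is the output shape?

Input shape: (10, 365, 1158)
Output shape: (10, 365, 1158)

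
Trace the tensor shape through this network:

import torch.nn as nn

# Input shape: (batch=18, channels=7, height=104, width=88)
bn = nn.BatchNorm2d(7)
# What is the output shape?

Input shape: (18, 7, 104, 88)
Output shape: (18, 7, 104, 88)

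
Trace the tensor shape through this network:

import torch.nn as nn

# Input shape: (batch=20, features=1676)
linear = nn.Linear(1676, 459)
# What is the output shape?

Input shape: (20, 1676)
Output shape: (20, 459)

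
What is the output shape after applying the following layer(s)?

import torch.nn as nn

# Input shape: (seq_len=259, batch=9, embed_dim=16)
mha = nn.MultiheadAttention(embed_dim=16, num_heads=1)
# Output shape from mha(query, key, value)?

Input shape: (259, 9, 16)
Output shape: (259, 9, 16)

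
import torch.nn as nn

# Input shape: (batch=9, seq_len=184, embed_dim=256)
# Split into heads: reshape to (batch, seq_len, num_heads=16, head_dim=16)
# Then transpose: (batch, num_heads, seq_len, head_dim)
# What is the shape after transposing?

Input shape: (9, 184, 256)
  -> after reshape: (9, 184, 16, 16)
Output shape: (9, 16, 184, 16)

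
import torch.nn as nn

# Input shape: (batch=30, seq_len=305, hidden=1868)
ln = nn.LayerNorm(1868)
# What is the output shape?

Input shape: (30, 305, 1868)
Output shape: (30, 305, 1868)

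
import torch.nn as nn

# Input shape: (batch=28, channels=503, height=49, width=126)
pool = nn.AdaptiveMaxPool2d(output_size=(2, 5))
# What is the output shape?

Input shape: (28, 503, 49, 126)
Output shape: (28, 503, 2, 5)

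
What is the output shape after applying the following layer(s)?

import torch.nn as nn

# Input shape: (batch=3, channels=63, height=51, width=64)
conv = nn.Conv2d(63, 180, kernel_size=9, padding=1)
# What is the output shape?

Input shape: (3, 63, 51, 64)
Output shape: (3, 180, 45, 58)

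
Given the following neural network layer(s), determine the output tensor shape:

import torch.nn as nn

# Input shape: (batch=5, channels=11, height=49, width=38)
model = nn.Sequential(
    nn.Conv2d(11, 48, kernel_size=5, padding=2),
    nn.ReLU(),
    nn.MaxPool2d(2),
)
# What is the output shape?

Input shape: (5, 11, 49, 38)
  -> after Conv2d: (5, 48, 49, 38)
  -> after ReLU: (5, 48, 49, 38)
Output shape: (5, 48, 24, 19)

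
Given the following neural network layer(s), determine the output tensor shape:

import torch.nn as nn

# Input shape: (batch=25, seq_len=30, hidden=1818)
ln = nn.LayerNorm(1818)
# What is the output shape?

Input shape: (25, 30, 1818)
Output shape: (25, 30, 1818)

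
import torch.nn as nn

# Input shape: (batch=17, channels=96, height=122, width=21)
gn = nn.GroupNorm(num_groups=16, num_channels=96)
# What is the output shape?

Input shape: (17, 96, 122, 21)
Output shape: (17, 96, 122, 21)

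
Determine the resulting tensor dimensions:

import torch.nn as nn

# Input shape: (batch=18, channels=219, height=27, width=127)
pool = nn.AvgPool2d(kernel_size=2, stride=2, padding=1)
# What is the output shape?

Input shape: (18, 219, 27, 127)
Output shape: (18, 219, 14, 64)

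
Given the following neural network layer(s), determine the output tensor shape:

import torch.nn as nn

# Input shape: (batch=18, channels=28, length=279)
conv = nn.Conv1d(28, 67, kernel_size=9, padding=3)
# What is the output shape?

Input shape: (18, 28, 279)
Output shape: (18, 67, 277)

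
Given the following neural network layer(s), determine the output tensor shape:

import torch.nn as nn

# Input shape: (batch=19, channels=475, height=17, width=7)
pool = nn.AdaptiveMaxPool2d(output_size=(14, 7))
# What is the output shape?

Input shape: (19, 475, 17, 7)
Output shape: (19, 475, 14, 7)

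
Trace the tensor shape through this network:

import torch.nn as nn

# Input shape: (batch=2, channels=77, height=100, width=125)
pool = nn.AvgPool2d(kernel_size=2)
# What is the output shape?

Input shape: (2, 77, 100, 125)
Output shape: (2, 77, 50, 62)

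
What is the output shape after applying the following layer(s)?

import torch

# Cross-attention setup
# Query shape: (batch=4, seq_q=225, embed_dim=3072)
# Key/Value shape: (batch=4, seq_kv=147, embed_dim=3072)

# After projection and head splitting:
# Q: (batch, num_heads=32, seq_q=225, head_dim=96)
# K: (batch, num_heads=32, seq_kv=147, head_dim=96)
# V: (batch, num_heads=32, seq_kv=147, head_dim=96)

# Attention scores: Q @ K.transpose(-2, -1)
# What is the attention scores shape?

Input shape: (4, 225, 3072)
Output shape: (4, 32, 225, 147)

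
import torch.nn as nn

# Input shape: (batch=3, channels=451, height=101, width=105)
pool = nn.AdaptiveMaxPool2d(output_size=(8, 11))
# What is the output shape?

Input shape: (3, 451, 101, 105)
Output shape: (3, 451, 8, 11)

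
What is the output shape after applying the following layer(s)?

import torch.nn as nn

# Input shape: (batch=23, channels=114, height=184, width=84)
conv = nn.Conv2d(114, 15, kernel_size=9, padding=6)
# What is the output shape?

Input shape: (23, 114, 184, 84)
Output shape: (23, 15, 188, 88)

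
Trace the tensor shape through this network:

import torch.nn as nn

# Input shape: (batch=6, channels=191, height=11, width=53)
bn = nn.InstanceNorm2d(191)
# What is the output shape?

Input shape: (6, 191, 11, 53)
Output shape: (6, 191, 11, 53)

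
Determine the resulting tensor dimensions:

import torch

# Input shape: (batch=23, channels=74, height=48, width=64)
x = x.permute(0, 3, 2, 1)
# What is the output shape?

Input shape: (23, 74, 48, 64)
Output shape: (23, 64, 48, 74)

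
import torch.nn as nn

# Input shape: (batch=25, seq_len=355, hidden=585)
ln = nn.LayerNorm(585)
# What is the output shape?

Input shape: (25, 355, 585)
Output shape: (25, 355, 585)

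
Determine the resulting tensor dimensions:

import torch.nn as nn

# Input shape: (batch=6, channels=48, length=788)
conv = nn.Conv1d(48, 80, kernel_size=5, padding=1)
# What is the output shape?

Input shape: (6, 48, 788)
Output shape: (6, 80, 786)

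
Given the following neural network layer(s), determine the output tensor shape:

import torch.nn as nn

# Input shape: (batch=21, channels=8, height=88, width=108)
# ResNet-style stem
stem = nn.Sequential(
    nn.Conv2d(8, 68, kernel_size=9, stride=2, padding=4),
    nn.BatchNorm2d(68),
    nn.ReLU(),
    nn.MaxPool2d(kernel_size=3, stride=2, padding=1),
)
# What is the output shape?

Input shape: (21, 8, 88, 108)
  -> after Conv2d 9x9 stride=2: (21, 68, 44, 54)
Output shape: (21, 68, 22, 27)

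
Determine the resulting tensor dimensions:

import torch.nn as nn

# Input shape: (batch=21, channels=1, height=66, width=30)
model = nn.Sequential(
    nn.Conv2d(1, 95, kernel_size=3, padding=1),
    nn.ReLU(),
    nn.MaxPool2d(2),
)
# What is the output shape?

Input shape: (21, 1, 66, 30)
  -> after Conv2d: (21, 95, 66, 30)
  -> after ReLU: (21, 95, 66, 30)
Output shape: (21, 95, 33, 15)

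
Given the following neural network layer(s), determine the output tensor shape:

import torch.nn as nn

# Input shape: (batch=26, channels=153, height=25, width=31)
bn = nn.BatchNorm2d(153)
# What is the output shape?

Input shape: (26, 153, 25, 31)
Output shape: (26, 153, 25, 31)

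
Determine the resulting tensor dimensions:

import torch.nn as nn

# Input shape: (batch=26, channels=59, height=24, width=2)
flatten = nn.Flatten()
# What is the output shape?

Input shape: (26, 59, 24, 2)
Output shape: (26, 2832)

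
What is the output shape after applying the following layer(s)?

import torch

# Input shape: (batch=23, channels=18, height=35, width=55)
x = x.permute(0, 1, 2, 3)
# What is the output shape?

Input shape: (23, 18, 35, 55)
Output shape: (23, 18, 35, 55)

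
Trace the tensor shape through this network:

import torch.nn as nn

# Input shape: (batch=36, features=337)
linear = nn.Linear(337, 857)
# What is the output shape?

Input shape: (36, 337)
Output shape: (36, 857)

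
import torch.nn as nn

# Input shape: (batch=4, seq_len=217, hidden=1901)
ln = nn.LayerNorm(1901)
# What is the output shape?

Input shape: (4, 217, 1901)
Output shape: (4, 217, 1901)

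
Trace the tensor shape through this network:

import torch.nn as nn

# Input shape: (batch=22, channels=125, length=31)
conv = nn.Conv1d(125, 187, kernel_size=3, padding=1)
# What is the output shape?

Input shape: (22, 125, 31)
Output shape: (22, 187, 31)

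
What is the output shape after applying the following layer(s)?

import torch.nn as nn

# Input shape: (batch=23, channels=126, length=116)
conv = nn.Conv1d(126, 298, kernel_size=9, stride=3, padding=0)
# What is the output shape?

Input shape: (23, 126, 116)
Output shape: (23, 298, 36)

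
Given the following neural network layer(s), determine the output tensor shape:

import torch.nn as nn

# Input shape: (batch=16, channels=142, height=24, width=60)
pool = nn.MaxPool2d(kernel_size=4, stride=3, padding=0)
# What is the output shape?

Input shape: (16, 142, 24, 60)
Output shape: (16, 142, 7, 19)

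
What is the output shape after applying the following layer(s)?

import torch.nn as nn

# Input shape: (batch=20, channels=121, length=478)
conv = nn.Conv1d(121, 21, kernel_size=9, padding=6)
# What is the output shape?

Input shape: (20, 121, 478)
Output shape: (20, 21, 482)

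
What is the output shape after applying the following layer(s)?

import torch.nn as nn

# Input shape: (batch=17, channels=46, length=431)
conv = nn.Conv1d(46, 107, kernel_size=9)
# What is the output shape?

Input shape: (17, 46, 431)
Output shape: (17, 107, 423)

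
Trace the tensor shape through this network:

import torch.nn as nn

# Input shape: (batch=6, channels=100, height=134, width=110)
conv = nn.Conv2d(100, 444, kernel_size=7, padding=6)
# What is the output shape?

Input shape: (6, 100, 134, 110)
Output shape: (6, 444, 140, 116)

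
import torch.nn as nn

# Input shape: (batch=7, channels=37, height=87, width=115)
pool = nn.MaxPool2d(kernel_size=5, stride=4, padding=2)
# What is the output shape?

Input shape: (7, 37, 87, 115)
Output shape: (7, 37, 22, 29)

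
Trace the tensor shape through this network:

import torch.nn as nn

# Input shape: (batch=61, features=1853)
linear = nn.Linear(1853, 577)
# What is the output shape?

Input shape: (61, 1853)
Output shape: (61, 577)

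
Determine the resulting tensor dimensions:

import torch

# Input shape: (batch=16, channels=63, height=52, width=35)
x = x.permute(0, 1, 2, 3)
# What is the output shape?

Input shape: (16, 63, 52, 35)
Output shape: (16, 63, 52, 35)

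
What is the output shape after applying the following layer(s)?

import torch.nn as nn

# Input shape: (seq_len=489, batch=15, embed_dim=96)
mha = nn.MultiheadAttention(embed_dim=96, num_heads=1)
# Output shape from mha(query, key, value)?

Input shape: (489, 15, 96)
Output shape: (489, 15, 96)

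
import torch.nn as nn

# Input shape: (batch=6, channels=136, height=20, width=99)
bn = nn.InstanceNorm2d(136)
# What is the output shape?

Input shape: (6, 136, 20, 99)
Output shape: (6, 136, 20, 99)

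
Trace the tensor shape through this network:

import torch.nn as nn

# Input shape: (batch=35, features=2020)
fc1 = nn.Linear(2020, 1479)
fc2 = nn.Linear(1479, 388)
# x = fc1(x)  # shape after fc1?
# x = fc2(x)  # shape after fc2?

Input shape: (35, 2020)
  -> after fc1: (35, 1479)
Output shape: (35, 388)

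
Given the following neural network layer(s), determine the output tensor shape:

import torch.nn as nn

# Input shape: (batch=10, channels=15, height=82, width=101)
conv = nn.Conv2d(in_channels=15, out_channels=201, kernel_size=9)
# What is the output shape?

Input shape: (10, 15, 82, 101)
Output shape: (10, 201, 74, 93)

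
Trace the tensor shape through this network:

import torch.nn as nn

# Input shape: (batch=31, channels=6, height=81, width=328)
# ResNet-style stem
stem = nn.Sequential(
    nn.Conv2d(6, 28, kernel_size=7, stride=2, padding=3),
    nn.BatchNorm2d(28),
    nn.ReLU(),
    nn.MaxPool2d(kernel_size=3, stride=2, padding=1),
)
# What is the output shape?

Input shape: (31, 6, 81, 328)
  -> after Conv2d 7x7 stride=2: (31, 28, 41, 164)
Output shape: (31, 28, 21, 82)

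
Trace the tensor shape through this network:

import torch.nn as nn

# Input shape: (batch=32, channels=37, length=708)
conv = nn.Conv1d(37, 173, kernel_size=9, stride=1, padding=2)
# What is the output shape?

Input shape: (32, 37, 708)
Output shape: (32, 173, 704)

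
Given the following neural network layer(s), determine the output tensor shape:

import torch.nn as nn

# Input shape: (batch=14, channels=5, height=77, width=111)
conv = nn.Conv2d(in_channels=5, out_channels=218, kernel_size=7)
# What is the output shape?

Input shape: (14, 5, 77, 111)
Output shape: (14, 218, 71, 105)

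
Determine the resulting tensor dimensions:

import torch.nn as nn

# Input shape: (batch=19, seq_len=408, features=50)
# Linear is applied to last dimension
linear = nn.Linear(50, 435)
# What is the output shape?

Input shape: (19, 408, 50)
Output shape: (19, 408, 435)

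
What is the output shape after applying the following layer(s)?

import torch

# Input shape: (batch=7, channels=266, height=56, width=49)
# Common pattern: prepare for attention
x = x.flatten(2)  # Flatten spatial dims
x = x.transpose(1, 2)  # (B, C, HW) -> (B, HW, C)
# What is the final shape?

Input shape: (7, 266, 56, 49)
  -> after flatten(2): (7, 266, 2744)
Output shape: (7, 2744, 266)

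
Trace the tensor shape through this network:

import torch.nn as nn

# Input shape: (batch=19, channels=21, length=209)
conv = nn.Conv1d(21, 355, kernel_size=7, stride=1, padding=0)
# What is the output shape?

Input shape: (19, 21, 209)
Output shape: (19, 355, 203)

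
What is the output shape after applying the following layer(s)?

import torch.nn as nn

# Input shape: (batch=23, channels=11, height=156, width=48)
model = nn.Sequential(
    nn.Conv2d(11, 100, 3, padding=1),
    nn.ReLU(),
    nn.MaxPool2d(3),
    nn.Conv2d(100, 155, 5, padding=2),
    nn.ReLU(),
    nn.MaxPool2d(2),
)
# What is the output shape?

Input shape: (23, 11, 156, 48)
  -> after first Conv2d: (23, 100, 156, 48)
  -> after first MaxPool2d: (23, 100, 52, 16)
  -> after second Conv2d: (23, 155, 52, 16)
Output shape: (23, 155, 26, 8)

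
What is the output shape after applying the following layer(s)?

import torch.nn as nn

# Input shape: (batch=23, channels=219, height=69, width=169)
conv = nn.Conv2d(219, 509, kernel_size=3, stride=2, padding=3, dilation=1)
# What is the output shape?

Input shape: (23, 219, 69, 169)
Output shape: (23, 509, 37, 87)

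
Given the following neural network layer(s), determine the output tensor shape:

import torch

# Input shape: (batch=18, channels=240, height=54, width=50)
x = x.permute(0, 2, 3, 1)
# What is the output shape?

Input shape: (18, 240, 54, 50)
Output shape: (18, 54, 50, 240)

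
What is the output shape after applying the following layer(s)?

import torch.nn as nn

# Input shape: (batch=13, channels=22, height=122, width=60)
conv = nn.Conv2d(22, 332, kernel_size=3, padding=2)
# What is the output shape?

Input shape: (13, 22, 122, 60)
Output shape: (13, 332, 124, 62)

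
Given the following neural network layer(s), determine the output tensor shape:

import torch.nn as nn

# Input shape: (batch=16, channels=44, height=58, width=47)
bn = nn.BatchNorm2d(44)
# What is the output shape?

Input shape: (16, 44, 58, 47)
Output shape: (16, 44, 58, 47)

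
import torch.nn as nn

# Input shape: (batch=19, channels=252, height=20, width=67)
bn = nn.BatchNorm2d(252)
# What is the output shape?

Input shape: (19, 252, 20, 67)
Output shape: (19, 252, 20, 67)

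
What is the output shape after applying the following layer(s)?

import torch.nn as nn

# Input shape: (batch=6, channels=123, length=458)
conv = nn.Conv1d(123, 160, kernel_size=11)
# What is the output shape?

Input shape: (6, 123, 458)
Output shape: (6, 160, 448)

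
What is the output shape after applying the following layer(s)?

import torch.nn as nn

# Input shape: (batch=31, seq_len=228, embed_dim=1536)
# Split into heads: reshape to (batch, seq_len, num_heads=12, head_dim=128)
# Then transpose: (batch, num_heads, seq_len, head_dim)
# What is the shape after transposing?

Input shape: (31, 228, 1536)
  -> after reshape: (31, 228, 12, 128)
Output shape: (31, 12, 228, 128)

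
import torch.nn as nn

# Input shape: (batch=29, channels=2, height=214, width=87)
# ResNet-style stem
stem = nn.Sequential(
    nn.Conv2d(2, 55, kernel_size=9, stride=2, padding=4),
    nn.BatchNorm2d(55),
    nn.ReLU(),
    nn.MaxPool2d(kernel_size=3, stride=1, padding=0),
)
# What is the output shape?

Input shape: (29, 2, 214, 87)
  -> after Conv2d 9x9 stride=2: (29, 55, 107, 44)
Output shape: (29, 55, 105, 42)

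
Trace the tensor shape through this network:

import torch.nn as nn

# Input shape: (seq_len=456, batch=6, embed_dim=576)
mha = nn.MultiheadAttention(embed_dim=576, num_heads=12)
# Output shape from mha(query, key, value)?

Input shape: (456, 6, 576)
Output shape: (456, 6, 576)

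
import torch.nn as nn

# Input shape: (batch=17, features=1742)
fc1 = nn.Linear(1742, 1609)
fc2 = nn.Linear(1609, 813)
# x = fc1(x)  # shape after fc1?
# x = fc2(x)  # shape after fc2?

Input shape: (17, 1742)
  -> after fc1: (17, 1609)
Output shape: (17, 813)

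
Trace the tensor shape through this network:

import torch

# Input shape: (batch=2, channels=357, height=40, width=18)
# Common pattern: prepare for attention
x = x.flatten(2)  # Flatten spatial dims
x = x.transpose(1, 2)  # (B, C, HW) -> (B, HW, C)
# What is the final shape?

Input shape: (2, 357, 40, 18)
  -> after flatten(2): (2, 357, 720)
Output shape: (2, 720, 357)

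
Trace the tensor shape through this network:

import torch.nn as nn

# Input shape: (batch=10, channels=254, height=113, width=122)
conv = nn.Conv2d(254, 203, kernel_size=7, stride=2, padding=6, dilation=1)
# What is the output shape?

Input shape: (10, 254, 113, 122)
Output shape: (10, 203, 60, 64)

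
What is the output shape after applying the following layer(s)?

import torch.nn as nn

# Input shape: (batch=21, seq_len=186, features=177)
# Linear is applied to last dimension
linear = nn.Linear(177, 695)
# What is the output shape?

Input shape: (21, 186, 177)
Output shape: (21, 186, 695)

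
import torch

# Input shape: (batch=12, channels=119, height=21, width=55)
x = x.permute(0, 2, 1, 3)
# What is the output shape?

Input shape: (12, 119, 21, 55)
Output shape: (12, 21, 119, 55)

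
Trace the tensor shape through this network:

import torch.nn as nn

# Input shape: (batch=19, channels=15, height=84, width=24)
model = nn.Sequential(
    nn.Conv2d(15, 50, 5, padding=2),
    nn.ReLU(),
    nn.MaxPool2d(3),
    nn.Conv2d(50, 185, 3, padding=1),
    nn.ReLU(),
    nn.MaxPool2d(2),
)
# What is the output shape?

Input shape: (19, 15, 84, 24)
  -> after first Conv2d: (19, 50, 84, 24)
  -> after first MaxPool2d: (19, 50, 28, 8)
  -> after second Conv2d: (19, 185, 28, 8)
Output shape: (19, 185, 14, 4)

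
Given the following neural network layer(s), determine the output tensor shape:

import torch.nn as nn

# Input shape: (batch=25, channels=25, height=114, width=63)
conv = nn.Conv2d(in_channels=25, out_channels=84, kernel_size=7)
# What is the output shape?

Input shape: (25, 25, 114, 63)
Output shape: (25, 84, 108, 57)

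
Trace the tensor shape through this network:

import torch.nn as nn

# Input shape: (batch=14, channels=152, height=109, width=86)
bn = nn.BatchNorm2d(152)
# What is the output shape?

Input shape: (14, 152, 109, 86)
Output shape: (14, 152, 109, 86)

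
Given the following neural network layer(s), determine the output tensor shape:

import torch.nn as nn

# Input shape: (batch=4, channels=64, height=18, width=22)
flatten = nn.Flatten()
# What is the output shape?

Input shape: (4, 64, 18, 22)
Output shape: (4, 25344)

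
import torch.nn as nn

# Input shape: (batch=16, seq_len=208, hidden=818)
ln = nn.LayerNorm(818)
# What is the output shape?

Input shape: (16, 208, 818)
Output shape: (16, 208, 818)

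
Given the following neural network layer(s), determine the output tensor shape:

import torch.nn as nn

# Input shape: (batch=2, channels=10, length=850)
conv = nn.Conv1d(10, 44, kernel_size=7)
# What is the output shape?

Input shape: (2, 10, 850)
Output shape: (2, 44, 844)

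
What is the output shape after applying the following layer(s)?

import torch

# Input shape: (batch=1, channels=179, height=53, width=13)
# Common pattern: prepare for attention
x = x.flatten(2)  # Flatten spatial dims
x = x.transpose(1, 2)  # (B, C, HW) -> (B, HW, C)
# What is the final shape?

Input shape: (1, 179, 53, 13)
  -> after flatten(2): (1, 179, 689)
Output shape: (1, 689, 179)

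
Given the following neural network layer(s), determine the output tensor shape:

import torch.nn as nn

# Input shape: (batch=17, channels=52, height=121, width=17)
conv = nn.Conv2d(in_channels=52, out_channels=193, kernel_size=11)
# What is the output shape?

Input shape: (17, 52, 121, 17)
Output shape: (17, 193, 111, 7)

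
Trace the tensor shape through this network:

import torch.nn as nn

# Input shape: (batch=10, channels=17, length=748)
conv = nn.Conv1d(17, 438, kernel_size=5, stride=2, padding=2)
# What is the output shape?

Input shape: (10, 17, 748)
Output shape: (10, 438, 374)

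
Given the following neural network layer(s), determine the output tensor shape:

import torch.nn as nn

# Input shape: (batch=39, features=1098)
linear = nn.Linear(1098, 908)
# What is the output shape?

Input shape: (39, 1098)
Output shape: (39, 908)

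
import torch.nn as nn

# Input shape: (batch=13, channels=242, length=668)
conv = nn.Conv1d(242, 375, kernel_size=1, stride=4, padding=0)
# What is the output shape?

Input shape: (13, 242, 668)
Output shape: (13, 375, 167)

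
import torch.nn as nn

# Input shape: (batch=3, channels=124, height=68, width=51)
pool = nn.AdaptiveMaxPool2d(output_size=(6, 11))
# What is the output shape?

Input shape: (3, 124, 68, 51)
Output shape: (3, 124, 6, 11)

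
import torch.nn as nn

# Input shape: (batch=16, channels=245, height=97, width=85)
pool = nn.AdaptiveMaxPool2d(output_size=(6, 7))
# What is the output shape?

Input shape: (16, 245, 97, 85)
Output shape: (16, 245, 6, 7)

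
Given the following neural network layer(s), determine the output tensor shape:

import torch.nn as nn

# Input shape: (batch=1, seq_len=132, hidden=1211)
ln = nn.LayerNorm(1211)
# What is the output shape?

Input shape: (1, 132, 1211)
Output shape: (1, 132, 1211)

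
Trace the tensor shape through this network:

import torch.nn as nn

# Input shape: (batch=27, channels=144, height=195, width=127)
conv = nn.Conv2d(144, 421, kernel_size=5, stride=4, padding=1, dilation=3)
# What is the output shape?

Input shape: (27, 144, 195, 127)
Output shape: (27, 421, 47, 30)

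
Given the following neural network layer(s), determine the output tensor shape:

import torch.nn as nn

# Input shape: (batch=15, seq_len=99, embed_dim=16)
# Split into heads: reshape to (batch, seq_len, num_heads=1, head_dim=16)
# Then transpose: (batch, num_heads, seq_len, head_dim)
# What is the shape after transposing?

Input shape: (15, 99, 16)
  -> after reshape: (15, 99, 1, 16)
Output shape: (15, 1, 99, 16)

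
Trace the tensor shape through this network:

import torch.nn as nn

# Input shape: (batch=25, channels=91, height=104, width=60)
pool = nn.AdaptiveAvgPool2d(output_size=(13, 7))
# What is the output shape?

Input shape: (25, 91, 104, 60)
Output shape: (25, 91, 13, 7)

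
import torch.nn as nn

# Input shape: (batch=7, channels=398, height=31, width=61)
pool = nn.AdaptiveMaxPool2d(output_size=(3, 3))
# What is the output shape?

Input shape: (7, 398, 31, 61)
Output shape: (7, 398, 3, 3)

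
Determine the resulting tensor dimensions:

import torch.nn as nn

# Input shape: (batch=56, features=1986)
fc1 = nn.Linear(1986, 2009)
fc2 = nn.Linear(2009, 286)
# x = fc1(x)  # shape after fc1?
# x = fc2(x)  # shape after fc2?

Input shape: (56, 1986)
  -> after fc1: (56, 2009)
Output shape: (56, 286)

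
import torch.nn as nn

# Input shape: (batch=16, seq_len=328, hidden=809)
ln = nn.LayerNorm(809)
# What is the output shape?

Input shape: (16, 328, 809)
Output shape: (16, 328, 809)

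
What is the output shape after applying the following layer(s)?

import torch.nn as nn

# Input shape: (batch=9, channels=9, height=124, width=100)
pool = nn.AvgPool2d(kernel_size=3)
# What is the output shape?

Input shape: (9, 9, 124, 100)
Output shape: (9, 9, 41, 33)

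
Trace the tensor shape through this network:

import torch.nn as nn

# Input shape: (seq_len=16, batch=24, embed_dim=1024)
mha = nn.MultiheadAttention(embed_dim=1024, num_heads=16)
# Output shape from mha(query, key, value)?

Input shape: (16, 24, 1024)
Output shape: (16, 24, 1024)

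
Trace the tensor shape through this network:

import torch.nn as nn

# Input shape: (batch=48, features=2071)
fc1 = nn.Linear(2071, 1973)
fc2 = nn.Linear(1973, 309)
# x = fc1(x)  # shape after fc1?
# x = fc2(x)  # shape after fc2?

Input shape: (48, 2071)
  -> after fc1: (48, 1973)
Output shape: (48, 309)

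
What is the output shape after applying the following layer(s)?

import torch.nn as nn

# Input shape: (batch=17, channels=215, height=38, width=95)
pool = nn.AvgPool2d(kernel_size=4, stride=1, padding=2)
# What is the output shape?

Input shape: (17, 215, 38, 95)
Output shape: (17, 215, 39, 96)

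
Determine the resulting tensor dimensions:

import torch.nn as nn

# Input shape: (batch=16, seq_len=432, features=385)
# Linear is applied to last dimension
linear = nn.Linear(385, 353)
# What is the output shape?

Input shape: (16, 432, 385)
Output shape: (16, 432, 353)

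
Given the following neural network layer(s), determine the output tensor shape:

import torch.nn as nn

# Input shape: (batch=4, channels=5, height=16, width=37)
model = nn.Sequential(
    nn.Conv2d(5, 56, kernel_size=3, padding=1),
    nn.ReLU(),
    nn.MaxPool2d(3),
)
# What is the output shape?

Input shape: (4, 5, 16, 37)
  -> after Conv2d: (4, 56, 16, 37)
  -> after ReLU: (4, 56, 16, 37)
Output shape: (4, 56, 5, 12)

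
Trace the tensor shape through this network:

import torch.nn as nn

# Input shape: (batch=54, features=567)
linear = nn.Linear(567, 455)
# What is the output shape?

Input shape: (54, 567)
Output shape: (54, 455)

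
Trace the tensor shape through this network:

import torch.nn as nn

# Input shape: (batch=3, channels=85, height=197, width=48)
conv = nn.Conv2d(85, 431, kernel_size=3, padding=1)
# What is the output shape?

Input shape: (3, 85, 197, 48)
Output shape: (3, 431, 197, 48)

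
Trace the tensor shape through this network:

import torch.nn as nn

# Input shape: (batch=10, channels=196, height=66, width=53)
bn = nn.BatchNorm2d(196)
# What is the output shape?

Input shape: (10, 196, 66, 53)
Output shape: (10, 196, 66, 53)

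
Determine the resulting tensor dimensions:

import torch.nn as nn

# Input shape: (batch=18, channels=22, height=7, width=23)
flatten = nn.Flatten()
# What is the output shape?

Input shape: (18, 22, 7, 23)
Output shape: (18, 3542)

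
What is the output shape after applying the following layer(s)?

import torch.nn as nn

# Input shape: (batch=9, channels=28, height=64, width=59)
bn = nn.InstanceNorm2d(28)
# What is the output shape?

Input shape: (9, 28, 64, 59)
Output shape: (9, 28, 64, 59)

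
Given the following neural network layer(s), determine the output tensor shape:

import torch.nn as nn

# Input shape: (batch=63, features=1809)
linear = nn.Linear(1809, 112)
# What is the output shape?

Input shape: (63, 1809)
Output shape: (63, 112)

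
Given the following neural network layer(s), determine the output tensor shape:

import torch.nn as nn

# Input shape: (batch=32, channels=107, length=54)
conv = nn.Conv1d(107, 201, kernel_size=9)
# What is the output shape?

Input shape: (32, 107, 54)
Output shape: (32, 201, 46)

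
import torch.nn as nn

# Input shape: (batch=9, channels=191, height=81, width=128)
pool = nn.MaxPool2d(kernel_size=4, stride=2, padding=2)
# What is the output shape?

Input shape: (9, 191, 81, 128)
Output shape: (9, 191, 41, 65)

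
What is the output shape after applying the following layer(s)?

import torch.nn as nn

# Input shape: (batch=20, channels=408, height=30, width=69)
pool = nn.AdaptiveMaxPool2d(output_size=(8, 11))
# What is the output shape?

Input shape: (20, 408, 30, 69)
Output shape: (20, 408, 8, 11)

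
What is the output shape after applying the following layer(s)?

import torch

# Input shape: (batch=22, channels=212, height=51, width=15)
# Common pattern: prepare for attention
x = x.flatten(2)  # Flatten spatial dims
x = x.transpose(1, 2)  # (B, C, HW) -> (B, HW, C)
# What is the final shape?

Input shape: (22, 212, 51, 15)
  -> after flatten(2): (22, 212, 765)
Output shape: (22, 765, 212)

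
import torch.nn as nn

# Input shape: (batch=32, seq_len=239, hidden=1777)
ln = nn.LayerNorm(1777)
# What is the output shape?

Input shape: (32, 239, 1777)
Output shape: (32, 239, 1777)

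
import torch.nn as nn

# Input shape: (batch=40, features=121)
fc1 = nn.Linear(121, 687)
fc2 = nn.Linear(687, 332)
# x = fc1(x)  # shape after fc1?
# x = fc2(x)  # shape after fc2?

Input shape: (40, 121)
  -> after fc1: (40, 687)
Output shape: (40, 332)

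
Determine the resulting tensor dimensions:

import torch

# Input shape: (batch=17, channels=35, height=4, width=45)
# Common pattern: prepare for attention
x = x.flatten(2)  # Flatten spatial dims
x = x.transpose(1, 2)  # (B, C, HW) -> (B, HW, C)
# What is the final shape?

Input shape: (17, 35, 4, 45)
  -> after flatten(2): (17, 35, 180)
Output shape: (17, 180, 35)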